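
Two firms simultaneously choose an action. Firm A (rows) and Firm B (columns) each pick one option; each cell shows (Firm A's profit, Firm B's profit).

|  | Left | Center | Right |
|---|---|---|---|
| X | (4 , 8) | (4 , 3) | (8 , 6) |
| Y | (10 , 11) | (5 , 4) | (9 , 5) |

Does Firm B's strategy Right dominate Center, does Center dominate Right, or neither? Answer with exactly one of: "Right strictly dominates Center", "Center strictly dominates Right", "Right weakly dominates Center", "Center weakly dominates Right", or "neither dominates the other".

Right strictly dominates Center

Compare Right to Center across every action of Firm A: X: 6>3, Y: 5>4.
Right gives a strictly higher payoff against every action of Firm A, so Right strictly dominates Center.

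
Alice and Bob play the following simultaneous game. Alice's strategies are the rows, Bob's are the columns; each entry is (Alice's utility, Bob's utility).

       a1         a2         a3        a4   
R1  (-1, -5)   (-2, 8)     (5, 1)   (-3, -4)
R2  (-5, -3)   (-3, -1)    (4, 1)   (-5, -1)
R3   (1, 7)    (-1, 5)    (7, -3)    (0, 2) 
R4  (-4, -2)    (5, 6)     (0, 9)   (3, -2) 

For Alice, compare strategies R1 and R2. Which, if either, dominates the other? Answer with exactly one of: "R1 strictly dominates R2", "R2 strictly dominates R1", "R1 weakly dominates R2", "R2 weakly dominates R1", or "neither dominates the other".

R1 strictly dominates R2

R1's payoffs vs R2's, by Bob's action — a1: -1>-5, a2: -2>-3, a3: 5>4, a4: -3>-5.
Every comparison favours R1, so R1 strictly dominates R2.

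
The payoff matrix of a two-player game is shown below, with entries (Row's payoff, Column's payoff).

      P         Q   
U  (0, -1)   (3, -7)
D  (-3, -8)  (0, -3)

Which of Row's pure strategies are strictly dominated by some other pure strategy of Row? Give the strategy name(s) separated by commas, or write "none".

D

U is not dominated — it holds its own against D at P (0>-3).
D is strictly dominated by U (P: 0>-3, Q: 3>0).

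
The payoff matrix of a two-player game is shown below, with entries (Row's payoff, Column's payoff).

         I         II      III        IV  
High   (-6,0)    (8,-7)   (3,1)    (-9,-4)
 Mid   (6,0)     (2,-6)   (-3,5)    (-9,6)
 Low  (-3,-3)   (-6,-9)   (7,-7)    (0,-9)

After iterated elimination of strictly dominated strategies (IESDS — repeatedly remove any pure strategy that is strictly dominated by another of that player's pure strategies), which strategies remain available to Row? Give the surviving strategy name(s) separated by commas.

Column's strategy II is strictly dominated by I (High: 0>-7, Mid: 0>-6, Low: -3>-9) and is removed.
Row High is eliminated: Low beats it against every remaining column (I: -3>-6, III: 7>3, IV: 0>-9).
Among the remaining strategies, none is strictly dominated by another pure strategy of the same player, so the elimination stops.
Surviving strategies — Row: {Mid, Low}; Column: {I, III, IV}.

Mid, Low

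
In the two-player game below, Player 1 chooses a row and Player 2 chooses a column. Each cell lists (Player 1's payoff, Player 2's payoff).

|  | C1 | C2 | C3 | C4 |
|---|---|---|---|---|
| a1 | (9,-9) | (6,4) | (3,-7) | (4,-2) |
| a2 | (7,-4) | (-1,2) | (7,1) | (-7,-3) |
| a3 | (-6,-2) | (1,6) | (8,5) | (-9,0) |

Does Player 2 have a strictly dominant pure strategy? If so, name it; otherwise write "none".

C2

C2 vs C1: a1: 4>-9, a2: 2>-4, a3: 6>-2.
C2 vs C3: a1: 4>-7, a2: 2>1, a3: 6>5.
C2 vs C4: a1: 4>-2, a2: 2>-3, a3: 6>0.
C2 strictly beats every other strategy against every opponent action, so it is strictly dominant.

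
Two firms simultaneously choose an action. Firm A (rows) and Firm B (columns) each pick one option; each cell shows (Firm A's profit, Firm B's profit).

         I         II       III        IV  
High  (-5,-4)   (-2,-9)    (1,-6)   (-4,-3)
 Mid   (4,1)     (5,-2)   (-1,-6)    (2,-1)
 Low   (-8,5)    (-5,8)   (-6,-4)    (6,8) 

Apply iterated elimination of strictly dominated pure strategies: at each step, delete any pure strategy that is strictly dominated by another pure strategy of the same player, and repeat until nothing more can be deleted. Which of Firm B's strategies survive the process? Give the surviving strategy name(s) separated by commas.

I, II, IV

Column III is eliminated: I beats it against every remaining row (High: -4>-6, Mid: 1>-6, Low: 5>-4).
Row High is eliminated: Mid beats it against every remaining column (I: 4>-5, II: 5>-2, IV: 2>-4).
Among the remaining strategies, none is strictly dominated by another pure strategy of the same player, so the elimination stops.
Surviving strategies — Firm A: {Mid, Low}; Firm B: {I, II, IV}.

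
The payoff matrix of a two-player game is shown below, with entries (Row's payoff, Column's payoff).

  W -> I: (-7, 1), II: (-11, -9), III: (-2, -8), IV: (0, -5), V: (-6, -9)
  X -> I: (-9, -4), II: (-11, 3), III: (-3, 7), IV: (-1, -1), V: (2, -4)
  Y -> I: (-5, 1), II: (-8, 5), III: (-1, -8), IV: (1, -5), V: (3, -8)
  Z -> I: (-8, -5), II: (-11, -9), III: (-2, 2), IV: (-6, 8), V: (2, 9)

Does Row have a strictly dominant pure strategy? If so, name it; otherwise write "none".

Y

Y vs W: I: -5>-7, II: -8>-11, III: -1>-2, IV: 1>0, V: 3>-6.
Y vs X: I: -5>-9, II: -8>-11, III: -1>-3, IV: 1>-1, V: 3>2.
Y vs Z: I: -5>-8, II: -8>-11, III: -1>-2, IV: 1>-6, V: 3>2.
Y strictly beats every other strategy against every opponent action, so it is strictly dominant.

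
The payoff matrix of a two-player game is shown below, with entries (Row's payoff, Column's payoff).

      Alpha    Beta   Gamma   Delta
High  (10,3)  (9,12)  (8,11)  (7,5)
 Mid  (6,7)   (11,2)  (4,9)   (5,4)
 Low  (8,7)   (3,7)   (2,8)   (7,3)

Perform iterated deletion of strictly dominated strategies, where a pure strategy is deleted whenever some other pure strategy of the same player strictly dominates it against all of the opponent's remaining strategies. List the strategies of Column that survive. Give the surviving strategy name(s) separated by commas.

For Column, Gamma strictly dominates Alpha on the remaining rows (High: 11>3, Mid: 9>7, Low: 8>7); eliminate Alpha.
Column's strategy Delta is strictly dominated by Gamma (High: 11>5, Mid: 9>4, Low: 8>3) and is removed.
For Row, High strictly dominates Low on the remaining columns (Beta: 9>3, Gamma: 8>2); eliminate Low.
Among the remaining strategies, none is strictly dominated by another pure strategy of the same player, so the elimination stops.
Surviving strategies — Row: {High, Mid}; Column: {Beta, Gamma}.

Beta, Gamma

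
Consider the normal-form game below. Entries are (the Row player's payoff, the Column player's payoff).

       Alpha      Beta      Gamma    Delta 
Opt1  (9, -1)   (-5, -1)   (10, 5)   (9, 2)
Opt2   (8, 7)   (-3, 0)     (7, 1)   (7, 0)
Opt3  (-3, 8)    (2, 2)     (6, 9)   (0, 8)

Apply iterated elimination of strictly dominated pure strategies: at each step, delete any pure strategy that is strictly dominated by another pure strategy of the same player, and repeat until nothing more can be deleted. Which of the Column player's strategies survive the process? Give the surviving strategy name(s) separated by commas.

The Column player's strategy Beta is strictly dominated by Gamma (Opt1: 5>-1, Opt2: 1>0, Opt3: 9>2) and is removed.
For the Row player, Opt1 strictly dominates Opt2 on the remaining columns (Alpha: 9>8, Gamma: 10>7, Delta: 9>7); eliminate Opt2.
The Row player's strategy Opt3 is strictly dominated by Opt1 (Alpha: 9>-3, Gamma: 10>6, Delta: 9>0) and is removed.
Column Alpha is eliminated: Gamma beats it against every remaining row (Opt1: 5>-1).
Column Delta is eliminated: Gamma beats it against every remaining row (Opt1: 5>2).
Among the remaining strategies, none is strictly dominated by another pure strategy of the same player, so the elimination stops.
Surviving strategies — the Row player: {Opt1}; the Column player: {Gamma}.

Gamma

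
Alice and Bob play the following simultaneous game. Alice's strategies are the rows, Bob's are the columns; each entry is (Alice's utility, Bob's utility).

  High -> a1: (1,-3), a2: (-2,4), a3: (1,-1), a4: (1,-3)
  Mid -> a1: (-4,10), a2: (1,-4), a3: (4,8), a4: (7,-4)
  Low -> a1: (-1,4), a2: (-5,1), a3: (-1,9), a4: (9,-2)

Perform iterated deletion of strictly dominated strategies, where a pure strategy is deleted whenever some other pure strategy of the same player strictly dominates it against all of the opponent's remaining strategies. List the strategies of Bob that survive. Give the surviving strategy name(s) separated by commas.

Bob's strategy a4 is strictly dominated by a3 (High: -1>-3, Mid: 8>-4, Low: 9>-2) and is removed.
For Alice, High strictly dominates Low on the remaining columns (a1: 1>-1, a2: -2>-5, a3: 1>-1); eliminate Low.
Among the remaining strategies, none is strictly dominated by another pure strategy of the same player, so the elimination stops.
Surviving strategies — Alice: {High, Mid}; Bob: {a1, a2, a3}.

a1, a2, a3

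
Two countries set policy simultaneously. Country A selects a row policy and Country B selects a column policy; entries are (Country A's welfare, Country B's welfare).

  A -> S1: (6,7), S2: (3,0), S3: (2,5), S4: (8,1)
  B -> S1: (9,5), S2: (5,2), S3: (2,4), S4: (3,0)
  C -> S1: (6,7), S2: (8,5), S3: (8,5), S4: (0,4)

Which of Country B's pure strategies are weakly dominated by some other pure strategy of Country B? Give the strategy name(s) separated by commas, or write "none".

S1 is not dominated — it holds its own against S2 at A (7>0); S3 at A (7>5); S4 at A (7>1).
S2 is weakly dominated by S1 (A: 7>0, B: 5>2, C: 7>5).
S1 weakly dominates S3 — A: 7>5, B: 5>4, C: 7>5.
S4 is weakly dominated by S1 (A: 7>1, B: 5>0, C: 7>4).

S2, S3, S4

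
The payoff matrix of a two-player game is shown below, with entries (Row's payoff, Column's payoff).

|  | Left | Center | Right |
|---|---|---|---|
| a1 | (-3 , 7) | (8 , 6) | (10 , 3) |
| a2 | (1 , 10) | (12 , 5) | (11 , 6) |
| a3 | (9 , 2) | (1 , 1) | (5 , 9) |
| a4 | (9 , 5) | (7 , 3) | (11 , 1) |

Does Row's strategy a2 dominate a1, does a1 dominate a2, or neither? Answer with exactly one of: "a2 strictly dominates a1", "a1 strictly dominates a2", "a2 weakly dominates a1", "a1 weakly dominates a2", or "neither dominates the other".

a2's payoffs vs a1's, by Column's action — Left: 1>-3, Center: 12>8, Right: 11>10.
Every comparison favours a2, so a2 strictly dominates a1.

a2 strictly dominates a1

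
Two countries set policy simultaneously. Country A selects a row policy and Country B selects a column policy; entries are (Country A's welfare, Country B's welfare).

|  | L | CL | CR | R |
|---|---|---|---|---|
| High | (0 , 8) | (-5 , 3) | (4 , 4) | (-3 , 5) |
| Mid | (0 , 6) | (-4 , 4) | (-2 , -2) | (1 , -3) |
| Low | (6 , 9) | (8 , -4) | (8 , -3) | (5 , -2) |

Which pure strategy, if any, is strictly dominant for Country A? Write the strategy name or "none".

Low

Low vs High: L: 6>0, CL: 8>-5, CR: 8>4, R: 5>-3.
Low vs Mid: L: 6>0, CL: 8>-4, CR: 8>-2, R: 5>1.
Low strictly beats every other strategy against every opponent action, so it is strictly dominant.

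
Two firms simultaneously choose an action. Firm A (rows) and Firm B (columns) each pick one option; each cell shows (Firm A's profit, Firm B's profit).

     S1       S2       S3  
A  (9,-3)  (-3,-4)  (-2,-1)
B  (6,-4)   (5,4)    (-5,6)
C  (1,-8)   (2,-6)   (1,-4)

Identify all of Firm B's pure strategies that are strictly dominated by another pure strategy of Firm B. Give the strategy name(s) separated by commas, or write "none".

S1, S2

S3 strictly dominates S1 — A: -1>-3, B: 6>-4, C: -4>-8.
S3 strictly dominates S2 — A: -1>-4, B: 6>4, C: -4>-6.
Nothing dominates S3: S1 at A (-1>-3); S2 at A (-1>-4).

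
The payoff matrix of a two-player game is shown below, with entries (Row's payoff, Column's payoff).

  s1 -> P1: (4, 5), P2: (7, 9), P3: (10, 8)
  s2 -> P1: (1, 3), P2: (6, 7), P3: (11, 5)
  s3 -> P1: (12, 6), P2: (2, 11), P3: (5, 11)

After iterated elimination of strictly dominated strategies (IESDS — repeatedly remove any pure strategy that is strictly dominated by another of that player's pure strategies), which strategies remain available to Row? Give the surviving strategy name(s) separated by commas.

s1

Column P1 is eliminated: P2 beats it against every remaining row (s1: 9>5, s2: 7>3, s3: 11>6).
Row's strategy s3 is strictly dominated by s1 (P2: 7>2, P3: 10>5) and is removed.
For Column, P2 strictly dominates P3 on the remaining rows (s1: 9>8, s2: 7>5); eliminate P3.
For Row, s1 strictly dominates s2 on the remaining columns (P2: 7>6); eliminate s2.
Among the remaining strategies, none is strictly dominated by another pure strategy of the same player, so the elimination stops.
Surviving strategies — Row: {s1}; Column: {P2}.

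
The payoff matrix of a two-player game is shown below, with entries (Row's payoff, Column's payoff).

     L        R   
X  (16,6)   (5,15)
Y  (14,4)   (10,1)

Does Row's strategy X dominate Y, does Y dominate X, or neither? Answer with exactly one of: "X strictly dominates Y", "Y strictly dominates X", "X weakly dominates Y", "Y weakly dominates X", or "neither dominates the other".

neither dominates the other

Compare X to Y across each choice by Column: L: 16>14, R: 5<10.
X does better at L but worse at R; neither strategy dominates the other.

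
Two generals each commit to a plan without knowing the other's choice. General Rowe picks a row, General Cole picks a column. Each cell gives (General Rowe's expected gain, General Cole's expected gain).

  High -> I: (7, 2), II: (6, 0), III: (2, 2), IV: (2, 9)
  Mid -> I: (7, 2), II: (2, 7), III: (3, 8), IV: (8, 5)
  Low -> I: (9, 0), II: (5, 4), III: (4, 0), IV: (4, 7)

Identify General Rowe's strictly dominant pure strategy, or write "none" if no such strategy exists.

High fails to dominate Mid at I (7=7).
Mid fails to dominate High at I (7=7).
Low fails to dominate High at II (5<6).
No single strategy dominates all the others.

none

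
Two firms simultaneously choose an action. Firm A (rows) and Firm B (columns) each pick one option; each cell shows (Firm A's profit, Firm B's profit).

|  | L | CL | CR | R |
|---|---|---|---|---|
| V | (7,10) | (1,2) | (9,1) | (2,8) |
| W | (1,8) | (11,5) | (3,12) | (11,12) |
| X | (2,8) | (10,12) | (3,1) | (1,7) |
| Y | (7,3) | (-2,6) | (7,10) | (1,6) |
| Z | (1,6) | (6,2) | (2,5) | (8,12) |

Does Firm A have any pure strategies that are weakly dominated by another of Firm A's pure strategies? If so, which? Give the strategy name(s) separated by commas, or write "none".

Y, Z

V: no other strategy beats it everywhere (W at L (7>1); X at L (7>2); Y at CL (1>-2); Z at L (7>1)).
W is not dominated — it holds its own against V at CL (11>1); X at CL (11>10); Y at CL (11>-2); Z at CL (11>6).
X is not dominated — it holds its own against V at CL (10>1); W at L (2>1); Y at CL (10>-2); Z at L (2>1).
Y is weakly dominated by V (L: 7=7, CL: 1>-2, CR: 9>7, R: 2>1).
Z is weakly dominated by W (L: 1=1, CL: 11>6, CR: 3>2, R: 11>8).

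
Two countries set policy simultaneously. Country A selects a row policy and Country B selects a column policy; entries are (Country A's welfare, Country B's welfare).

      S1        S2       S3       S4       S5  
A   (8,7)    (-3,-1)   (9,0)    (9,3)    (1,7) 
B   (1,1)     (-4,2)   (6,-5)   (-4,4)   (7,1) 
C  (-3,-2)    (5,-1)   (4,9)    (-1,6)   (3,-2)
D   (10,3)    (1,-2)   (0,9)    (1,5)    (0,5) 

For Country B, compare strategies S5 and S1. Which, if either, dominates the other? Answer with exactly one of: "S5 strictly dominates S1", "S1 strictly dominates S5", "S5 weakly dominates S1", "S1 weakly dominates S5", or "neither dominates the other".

S5 weakly dominates S1

Compare S5 to S1 across each opponent action: A: 7=7, B: 1=1, C: -2=-2, D: 5>3.
S5 is at least as good everywhere and strictly better somewhere (tied only at A, B, C), so S5 weakly but not strictly dominates S1.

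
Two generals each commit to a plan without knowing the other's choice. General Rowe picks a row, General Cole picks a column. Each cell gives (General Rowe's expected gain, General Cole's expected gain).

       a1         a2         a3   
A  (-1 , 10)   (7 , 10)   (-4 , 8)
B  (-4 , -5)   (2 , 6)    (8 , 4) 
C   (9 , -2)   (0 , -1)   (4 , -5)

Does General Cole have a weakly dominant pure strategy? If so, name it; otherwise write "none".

a2

a2 vs a1: A: 10=10, B: 6>-5, C: -1>-2.
a2 vs a3: A: 10>8, B: 6>4, C: -1>-5.
a2 is at least as good as every other strategy against every opponent action, so it is weakly dominant.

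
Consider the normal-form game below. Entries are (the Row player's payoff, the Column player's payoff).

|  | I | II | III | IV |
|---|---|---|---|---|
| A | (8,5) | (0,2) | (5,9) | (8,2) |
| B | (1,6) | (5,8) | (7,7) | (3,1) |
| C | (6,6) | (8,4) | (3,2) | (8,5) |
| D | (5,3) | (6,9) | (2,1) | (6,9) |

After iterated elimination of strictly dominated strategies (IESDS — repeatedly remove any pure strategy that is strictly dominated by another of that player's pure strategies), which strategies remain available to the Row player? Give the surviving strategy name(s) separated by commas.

A, B, C

For the Row player, C strictly dominates D on the remaining columns (I: 6>5, II: 8>6, III: 3>2, IV: 8>6); eliminate D.
The Column player's strategy IV is strictly dominated by I (A: 5>2, B: 6>1, C: 6>5) and is removed.
Among the remaining strategies, none is strictly dominated by another pure strategy of the same player, so the elimination stops.
Surviving strategies — the Row player: {A, B, C}; the Column player: {I, II, III}.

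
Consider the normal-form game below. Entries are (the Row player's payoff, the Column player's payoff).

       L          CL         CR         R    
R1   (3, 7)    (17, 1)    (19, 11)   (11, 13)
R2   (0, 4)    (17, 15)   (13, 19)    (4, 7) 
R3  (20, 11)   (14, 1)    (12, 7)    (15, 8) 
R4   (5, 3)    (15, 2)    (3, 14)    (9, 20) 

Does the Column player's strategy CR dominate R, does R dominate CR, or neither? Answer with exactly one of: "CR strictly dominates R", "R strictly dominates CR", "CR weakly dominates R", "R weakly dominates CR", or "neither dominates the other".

neither dominates the other

Compare CR to R across each choice by the Row player: R1: 11<13, R2: 19>7, R3: 7<8, R4: 14<20.
CR does better at R2 but worse at R1, R3, R4; neither strategy dominates the other.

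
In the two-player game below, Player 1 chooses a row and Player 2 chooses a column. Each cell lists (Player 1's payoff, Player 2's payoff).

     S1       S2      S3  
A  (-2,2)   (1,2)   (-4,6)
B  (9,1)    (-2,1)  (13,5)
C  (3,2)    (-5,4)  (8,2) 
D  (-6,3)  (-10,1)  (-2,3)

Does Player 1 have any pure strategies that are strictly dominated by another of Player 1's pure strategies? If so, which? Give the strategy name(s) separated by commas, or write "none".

Nothing dominates A: B at S2 (1>-2); C at S2 (1>-5); D at S1 (-2>-6).
B: no other strategy beats it everywhere (A at S1 (9>-2); C at S1 (9>3); D at S1 (9>-6)).
B strictly dominates C — S1: 9>3, S2: -2>-5, S3: 13>8.
D: dominated, since B does at least as well everywhere (S1: 9>-6, S2: -2>-10, S3: 13>-2).

C, D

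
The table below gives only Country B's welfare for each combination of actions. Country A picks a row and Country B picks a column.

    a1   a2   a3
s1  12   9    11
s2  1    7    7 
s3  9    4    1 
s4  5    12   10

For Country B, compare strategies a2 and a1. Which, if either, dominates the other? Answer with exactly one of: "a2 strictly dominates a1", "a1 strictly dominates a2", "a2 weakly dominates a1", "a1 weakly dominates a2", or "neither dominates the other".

neither dominates the other

Compare a2 to a1 across every action of Country A: s1: 9<12, s2: 7>1, s3: 4<9, s4: 12>5.
a2 does better at s2, s4 but worse at s1, s3; neither strategy dominates the other.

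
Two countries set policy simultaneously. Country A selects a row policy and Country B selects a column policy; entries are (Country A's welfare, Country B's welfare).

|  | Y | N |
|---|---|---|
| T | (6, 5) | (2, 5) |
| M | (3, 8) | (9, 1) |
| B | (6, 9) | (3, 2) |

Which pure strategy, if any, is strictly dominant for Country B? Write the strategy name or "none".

Y fails to dominate N at T (5=5).
N fails to dominate Y at T (5=5).
No single strategy dominates all the others.

none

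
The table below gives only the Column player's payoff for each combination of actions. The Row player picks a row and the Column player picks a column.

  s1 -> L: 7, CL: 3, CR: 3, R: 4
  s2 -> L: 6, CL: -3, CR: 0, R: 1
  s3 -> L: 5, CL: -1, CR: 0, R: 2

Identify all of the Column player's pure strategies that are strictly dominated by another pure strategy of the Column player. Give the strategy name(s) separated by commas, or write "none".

L: no other strategy beats it everywhere (CL at s1 (7>3); CR at s1 (7>3); R at s1 (7>4)).
L strictly dominates CL — s1: 7>3, s2: 6>-3, s3: 5>-1.
CR: dominated, since L does at least as well everywhere (s1: 7>3, s2: 6>0, s3: 5>0).
R: dominated, since L does at least as well everywhere (s1: 7>4, s2: 6>1, s3: 5>2).

CL, CR, R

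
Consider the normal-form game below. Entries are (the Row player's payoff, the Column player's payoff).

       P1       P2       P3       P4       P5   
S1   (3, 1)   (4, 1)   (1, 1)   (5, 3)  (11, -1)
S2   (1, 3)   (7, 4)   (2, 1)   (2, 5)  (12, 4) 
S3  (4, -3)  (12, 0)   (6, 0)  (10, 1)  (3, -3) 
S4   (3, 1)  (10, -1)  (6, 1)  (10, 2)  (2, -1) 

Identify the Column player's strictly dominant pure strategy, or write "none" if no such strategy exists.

P4

P4 vs P1: S1: 3>1, S2: 5>3, S3: 1>-3, S4: 2>1.
P4 vs P2: S1: 3>1, S2: 5>4, S3: 1>0, S4: 2>-1.
P4 vs P3: S1: 3>1, S2: 5>1, S3: 1>0, S4: 2>1.
P4 vs P5: S1: 3>-1, S2: 5>4, S3: 1>-3, S4: 2>-1.
P4 strictly beats every other strategy against every opponent action, so it is strictly dominant.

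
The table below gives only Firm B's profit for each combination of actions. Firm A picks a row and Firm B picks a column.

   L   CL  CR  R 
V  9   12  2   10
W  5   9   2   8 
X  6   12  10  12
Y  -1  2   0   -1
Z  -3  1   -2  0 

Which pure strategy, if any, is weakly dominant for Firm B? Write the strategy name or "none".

CL vs L: V: 12>9, W: 9>5, X: 12>6, Y: 2>-1, Z: 1>-3.
CL vs CR: V: 12>2, W: 9>2, X: 12>10, Y: 2>0, Z: 1>-2.
CL vs R: V: 12>10, W: 9>8, X: 12=12, Y: 2>-1, Z: 1>0.
CL is at least as good as every other strategy against every opponent action, so it is weakly dominant.

CL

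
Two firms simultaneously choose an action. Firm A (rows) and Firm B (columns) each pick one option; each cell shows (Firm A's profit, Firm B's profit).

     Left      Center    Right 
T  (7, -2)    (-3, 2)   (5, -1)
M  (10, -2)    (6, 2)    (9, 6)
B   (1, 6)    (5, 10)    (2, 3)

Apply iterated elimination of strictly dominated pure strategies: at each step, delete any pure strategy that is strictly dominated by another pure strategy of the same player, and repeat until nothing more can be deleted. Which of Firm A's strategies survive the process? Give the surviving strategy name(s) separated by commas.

Firm A's strategy T is strictly dominated by M (Left: 10>7, Center: 6>-3, Right: 9>5) and is removed.
Row B is eliminated: M beats it against every remaining column (Left: 10>1, Center: 6>5, Right: 9>2).
For Firm B, Center strictly dominates Left on the remaining rows (M: 2>-2); eliminate Left.
For Firm B, Right strictly dominates Center on the remaining rows (M: 6>2); eliminate Center.
Among the remaining strategies, none is strictly dominated by another pure strategy of the same player, so the elimination stops.
Surviving strategies — Firm A: {M}; Firm B: {Right}.

M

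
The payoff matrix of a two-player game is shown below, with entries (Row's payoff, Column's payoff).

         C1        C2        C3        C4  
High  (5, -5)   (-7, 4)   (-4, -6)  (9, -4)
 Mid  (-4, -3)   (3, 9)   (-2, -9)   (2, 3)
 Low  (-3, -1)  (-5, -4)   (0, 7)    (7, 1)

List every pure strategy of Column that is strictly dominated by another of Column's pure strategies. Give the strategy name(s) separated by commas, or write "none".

C1

C4 strictly dominates C1 — High: -4>-5, Mid: 3>-3, Low: 1>-1.
Nothing dominates C2: C1 at High (4>-5); C3 at High (4>-6); C4 at High (4>-4).
Nothing dominates C3: C1 at Low (7>-1); C2 at Low (7>-4); C4 at Low (7>1).
Nothing dominates C4: C1 at High (-4>-5); C2 at Low (1>-4); C3 at High (-4>-6).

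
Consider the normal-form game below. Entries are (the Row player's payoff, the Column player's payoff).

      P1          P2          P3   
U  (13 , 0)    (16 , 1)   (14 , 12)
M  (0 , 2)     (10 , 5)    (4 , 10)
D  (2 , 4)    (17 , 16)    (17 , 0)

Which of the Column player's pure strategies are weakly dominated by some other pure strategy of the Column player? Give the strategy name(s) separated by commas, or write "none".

P1 is weakly dominated by P2 (U: 1>0, M: 5>2, D: 16>4).
Nothing dominates P2: P1 at U (1>0); P3 at D (16>0).
P3 is not dominated — it holds its own against P1 at U (12>0); P2 at U (12>1).

P1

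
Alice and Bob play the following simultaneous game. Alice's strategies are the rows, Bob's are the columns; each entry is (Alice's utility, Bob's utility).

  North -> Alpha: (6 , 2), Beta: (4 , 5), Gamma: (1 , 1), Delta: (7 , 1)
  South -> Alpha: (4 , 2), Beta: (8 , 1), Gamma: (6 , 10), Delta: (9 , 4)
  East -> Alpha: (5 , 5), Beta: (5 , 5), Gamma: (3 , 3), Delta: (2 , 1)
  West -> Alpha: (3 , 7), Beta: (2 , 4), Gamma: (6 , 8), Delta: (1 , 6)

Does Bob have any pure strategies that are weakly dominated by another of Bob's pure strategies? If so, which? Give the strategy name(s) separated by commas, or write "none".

Delta

Alpha: no other strategy beats it everywhere (Beta at South (2>1); Gamma at North (2>1); Delta at North (2>1)).
Beta: no other strategy beats it everywhere (Alpha at North (5>2); Gamma at North (5>1); Delta at North (5>1)).
Gamma is not dominated — it holds its own against Alpha at South (10>2); Beta at South (10>1); Delta at South (10>4).
Gamma weakly dominates Delta — North: 1=1, South: 10>4, East: 3>1, West: 8>6.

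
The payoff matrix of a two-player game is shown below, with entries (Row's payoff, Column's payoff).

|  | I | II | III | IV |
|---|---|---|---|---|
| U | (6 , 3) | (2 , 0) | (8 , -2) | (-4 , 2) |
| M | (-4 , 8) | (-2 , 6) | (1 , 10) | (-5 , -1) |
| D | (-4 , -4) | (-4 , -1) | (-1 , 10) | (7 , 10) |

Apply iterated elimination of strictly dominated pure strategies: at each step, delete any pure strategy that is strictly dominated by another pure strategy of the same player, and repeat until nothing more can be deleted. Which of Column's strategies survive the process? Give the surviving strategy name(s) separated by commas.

I, III, IV

For Row, U strictly dominates M on the remaining columns (I: 6>-4, II: 2>-2, III: 8>1, IV: -4>-5); eliminate M.
For Column, IV strictly dominates II on the remaining rows (U: 2>0, D: 10>-1); eliminate II.
Among the remaining strategies, none is strictly dominated by another pure strategy of the same player, so the elimination stops.
Surviving strategies — Row: {U, D}; Column: {I, III, IV}.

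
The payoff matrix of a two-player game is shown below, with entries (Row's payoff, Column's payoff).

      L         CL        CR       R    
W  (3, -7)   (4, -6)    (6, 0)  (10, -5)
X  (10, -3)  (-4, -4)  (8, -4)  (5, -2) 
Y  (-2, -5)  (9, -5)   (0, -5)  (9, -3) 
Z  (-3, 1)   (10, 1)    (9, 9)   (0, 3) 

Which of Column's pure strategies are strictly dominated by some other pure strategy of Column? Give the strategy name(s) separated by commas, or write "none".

L, CL

L is strictly dominated by R (W: -5>-7, X: -2>-3, Y: -3>-5, Z: 3>1).
CL is strictly dominated by R (W: -5>-6, X: -2>-4, Y: -3>-5, Z: 3>1).
CR is not dominated — it holds its own against L at W (0>-7); CL at W (0>-6); R at W (0>-5).
R: no other strategy beats it everywhere (L at W (-5>-7); CL at W (-5>-6); CR at X (-2>-4)).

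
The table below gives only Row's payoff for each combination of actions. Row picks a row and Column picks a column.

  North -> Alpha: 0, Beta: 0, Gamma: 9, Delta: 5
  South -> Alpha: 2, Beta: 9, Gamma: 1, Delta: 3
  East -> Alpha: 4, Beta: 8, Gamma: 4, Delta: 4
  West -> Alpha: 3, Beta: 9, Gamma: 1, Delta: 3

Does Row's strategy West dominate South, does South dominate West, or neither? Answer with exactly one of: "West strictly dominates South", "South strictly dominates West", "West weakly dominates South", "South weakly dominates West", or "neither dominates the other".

Compare West to South across every action of Column: Alpha: 3>2, Beta: 9=9, Gamma: 1=1, Delta: 3=3.
West is at least as good everywhere and strictly better somewhere (tied only at Beta, Gamma, Delta), so West weakly but not strictly dominates South.

West weakly dominates South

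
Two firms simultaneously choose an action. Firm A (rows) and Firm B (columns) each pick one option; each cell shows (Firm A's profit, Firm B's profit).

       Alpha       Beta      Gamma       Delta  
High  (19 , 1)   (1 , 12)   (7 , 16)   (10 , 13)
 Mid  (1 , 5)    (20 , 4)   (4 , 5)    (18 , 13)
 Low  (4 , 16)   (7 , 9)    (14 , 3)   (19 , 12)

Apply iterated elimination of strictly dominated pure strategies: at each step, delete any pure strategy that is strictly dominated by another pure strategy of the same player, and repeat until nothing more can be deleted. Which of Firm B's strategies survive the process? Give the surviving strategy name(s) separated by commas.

Alpha, Gamma, Delta

Firm B's strategy Beta is strictly dominated by Delta (High: 13>12, Mid: 13>4, Low: 12>9) and is removed.
Firm A's strategy Mid is strictly dominated by Low (Alpha: 4>1, Gamma: 14>4, Delta: 19>18) and is removed.
Among the remaining strategies, none is strictly dominated by another pure strategy of the same player, so the elimination stops.
Surviving strategies — Firm A: {High, Low}; Firm B: {Alpha, Gamma, Delta}.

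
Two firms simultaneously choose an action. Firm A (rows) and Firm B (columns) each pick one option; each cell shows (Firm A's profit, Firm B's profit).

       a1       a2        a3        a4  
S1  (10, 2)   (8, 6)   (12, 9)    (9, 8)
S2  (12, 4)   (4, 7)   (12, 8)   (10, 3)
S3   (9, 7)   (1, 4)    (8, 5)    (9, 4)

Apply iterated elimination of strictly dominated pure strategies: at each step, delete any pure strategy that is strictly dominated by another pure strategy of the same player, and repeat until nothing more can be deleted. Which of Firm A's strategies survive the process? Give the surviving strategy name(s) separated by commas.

Row S3 is eliminated: S2 beats it against every remaining column (a1: 12>9, a2: 4>1, a3: 12>8, a4: 10>9).
Column a1 is eliminated: a2 beats it against every remaining row (S1: 6>2, S2: 7>4).
Firm B's strategy a2 is strictly dominated by a3 (S1: 9>6, S2: 8>7) and is removed.
Column a4 is eliminated: a3 beats it against every remaining row (S1: 9>8, S2: 8>3).
Among the remaining strategies, none is strictly dominated by another pure strategy of the same player, so the elimination stops.
Surviving strategies — Firm A: {S1, S2}; Firm B: {a3}.

S1, S2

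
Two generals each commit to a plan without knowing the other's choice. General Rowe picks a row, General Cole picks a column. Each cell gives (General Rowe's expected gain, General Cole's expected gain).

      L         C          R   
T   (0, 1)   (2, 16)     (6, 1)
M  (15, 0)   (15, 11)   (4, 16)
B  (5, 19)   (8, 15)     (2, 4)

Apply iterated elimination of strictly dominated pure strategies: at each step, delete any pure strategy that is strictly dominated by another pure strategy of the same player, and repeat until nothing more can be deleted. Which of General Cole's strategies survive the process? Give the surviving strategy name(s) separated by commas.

C, R

Row B is eliminated: M beats it against every remaining column (L: 15>5, C: 15>8, R: 4>2).
General Cole's strategy L is strictly dominated by C (T: 16>1, M: 11>0) and is removed.
Among the remaining strategies, none is strictly dominated by another pure strategy of the same player, so the elimination stops.
Surviving strategies — General Rowe: {T, M}; General Cole: {C, R}.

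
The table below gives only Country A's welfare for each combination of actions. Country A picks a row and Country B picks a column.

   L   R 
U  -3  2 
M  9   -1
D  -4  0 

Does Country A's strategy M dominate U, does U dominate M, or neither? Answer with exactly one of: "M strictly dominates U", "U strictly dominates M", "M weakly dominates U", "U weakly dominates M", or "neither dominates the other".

neither dominates the other

M's payoffs vs U's, by Country B's action — L: 9>-3, R: -1<2.
M does better at L but worse at R; neither strategy dominates the other.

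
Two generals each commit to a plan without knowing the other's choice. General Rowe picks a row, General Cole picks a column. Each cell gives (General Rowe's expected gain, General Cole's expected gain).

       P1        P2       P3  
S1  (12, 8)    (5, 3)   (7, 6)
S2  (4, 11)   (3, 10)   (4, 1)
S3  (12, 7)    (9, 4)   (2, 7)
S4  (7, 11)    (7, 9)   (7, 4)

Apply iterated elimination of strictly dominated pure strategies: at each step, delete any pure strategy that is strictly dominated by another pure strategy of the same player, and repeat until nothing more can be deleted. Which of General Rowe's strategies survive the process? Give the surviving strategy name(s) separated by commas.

Row S2 is eliminated: S1 beats it against every remaining column (P1: 12>4, P2: 5>3, P3: 7>4).
Column P2 is eliminated: P1 beats it against every remaining row (S1: 8>3, S3: 7>4, S4: 11>9).
Among the remaining strategies, none is strictly dominated by another pure strategy of the same player, so the elimination stops.
Surviving strategies — General Rowe: {S1, S3, S4}; General Cole: {P1, P3}.

S1, S3, S4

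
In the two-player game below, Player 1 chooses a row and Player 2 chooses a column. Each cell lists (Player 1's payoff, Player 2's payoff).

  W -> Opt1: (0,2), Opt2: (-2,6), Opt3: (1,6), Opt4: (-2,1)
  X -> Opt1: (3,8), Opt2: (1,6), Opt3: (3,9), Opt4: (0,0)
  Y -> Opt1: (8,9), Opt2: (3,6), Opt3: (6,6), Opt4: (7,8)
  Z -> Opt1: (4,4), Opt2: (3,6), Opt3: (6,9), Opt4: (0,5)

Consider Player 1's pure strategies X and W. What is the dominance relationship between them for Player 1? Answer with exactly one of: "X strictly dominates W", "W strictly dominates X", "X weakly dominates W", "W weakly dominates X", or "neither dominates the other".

Compare X to W across each choice by Player 2: Opt1: 3>0, Opt2: 1>-2, Opt3: 3>1, Opt4: 0>-2.
X gives a strictly higher payoff against each choice by Player 2, so X strictly dominates W.

X strictly dominates W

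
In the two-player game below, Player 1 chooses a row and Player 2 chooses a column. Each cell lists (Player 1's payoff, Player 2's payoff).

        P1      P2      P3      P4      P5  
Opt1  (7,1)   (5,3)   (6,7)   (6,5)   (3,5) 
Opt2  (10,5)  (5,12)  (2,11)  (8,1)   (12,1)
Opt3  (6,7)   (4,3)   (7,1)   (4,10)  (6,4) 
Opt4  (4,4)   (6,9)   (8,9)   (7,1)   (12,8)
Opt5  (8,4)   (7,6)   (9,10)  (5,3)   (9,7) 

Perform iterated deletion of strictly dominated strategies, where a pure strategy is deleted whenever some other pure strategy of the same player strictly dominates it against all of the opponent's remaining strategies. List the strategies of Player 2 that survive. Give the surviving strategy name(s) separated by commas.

P3

Row Opt3 is eliminated: Opt5 beats it against every remaining column (P1: 8>6, P2: 7>4, P3: 9>7, P4: 5>4, P5: 9>6).
Column P1 is eliminated: P2 beats it against every remaining row (Opt1: 3>1, Opt2: 12>5, Opt4: 9>4, Opt5: 6>4).
Row Opt1 is eliminated: Opt4 beats it against every remaining column (P2: 6>5, P3: 8>6, P4: 7>6, P5: 12>3).
Column P4 is eliminated: P2 beats it against every remaining row (Opt2: 12>1, Opt4: 9>1, Opt5: 6>3).
For Player 2, P3 strictly dominates P5 on the remaining rows (Opt2: 11>1, Opt4: 9>8, Opt5: 10>7); eliminate P5.
Player 1's strategy Opt2 is strictly dominated by Opt4 (P2: 6>5, P3: 8>2) and is removed.
Player 1's strategy Opt4 is strictly dominated by Opt5 (P2: 7>6, P3: 9>8) and is removed.
Column P2 is eliminated: P3 beats it against every remaining row (Opt5: 10>6).
Among the remaining strategies, none is strictly dominated by another pure strategy of the same player, so the elimination stops.
Surviving strategies — Player 1: {Opt5}; Player 2: {P3}.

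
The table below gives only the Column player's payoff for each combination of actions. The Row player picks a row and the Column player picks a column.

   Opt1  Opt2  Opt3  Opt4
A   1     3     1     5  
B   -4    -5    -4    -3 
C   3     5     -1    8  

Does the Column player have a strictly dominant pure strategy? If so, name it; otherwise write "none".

Opt4

Opt4 vs Opt1: A: 5>1, B: -3>-4, C: 8>3.
Opt4 vs Opt2: A: 5>3, B: -3>-5, C: 8>5.
Opt4 vs Opt3: A: 5>1, B: -3>-4, C: 8>-1.
Opt4 strictly beats every other strategy against every opponent action, so it is strictly dominant.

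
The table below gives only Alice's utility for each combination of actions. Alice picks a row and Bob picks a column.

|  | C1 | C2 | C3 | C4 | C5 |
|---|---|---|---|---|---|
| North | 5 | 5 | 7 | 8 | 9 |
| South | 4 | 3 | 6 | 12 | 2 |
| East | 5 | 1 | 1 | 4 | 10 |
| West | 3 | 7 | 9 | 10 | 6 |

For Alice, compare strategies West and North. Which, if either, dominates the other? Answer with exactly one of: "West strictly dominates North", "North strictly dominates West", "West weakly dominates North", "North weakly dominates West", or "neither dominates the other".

neither dominates the other

Compare West to North across each choice by Bob: C1: 3<5, C2: 7>5, C3: 9>7, C4: 10>8, C5: 6<9.
West does better at C2, C3, C4 but worse at C1, C5; neither strategy dominates the other.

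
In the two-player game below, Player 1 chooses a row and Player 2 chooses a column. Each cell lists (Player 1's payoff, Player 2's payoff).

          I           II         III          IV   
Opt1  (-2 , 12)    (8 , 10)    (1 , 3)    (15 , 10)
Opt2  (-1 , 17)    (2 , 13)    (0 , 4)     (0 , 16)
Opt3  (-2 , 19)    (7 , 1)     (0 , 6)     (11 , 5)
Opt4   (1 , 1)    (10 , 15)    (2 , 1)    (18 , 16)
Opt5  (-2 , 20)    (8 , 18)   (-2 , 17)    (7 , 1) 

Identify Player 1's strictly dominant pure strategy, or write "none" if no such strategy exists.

Opt4

Opt4 vs Opt1: I: 1>-2, II: 10>8, III: 2>1, IV: 18>15.
Opt4 vs Opt2: I: 1>-1, II: 10>2, III: 2>0, IV: 18>0.
Opt4 vs Opt3: I: 1>-2, II: 10>7, III: 2>0, IV: 18>11.
Opt4 vs Opt5: I: 1>-2, II: 10>8, III: 2>-2, IV: 18>7.
Opt4 strictly beats every other strategy against every opponent action, so it is strictly dominant.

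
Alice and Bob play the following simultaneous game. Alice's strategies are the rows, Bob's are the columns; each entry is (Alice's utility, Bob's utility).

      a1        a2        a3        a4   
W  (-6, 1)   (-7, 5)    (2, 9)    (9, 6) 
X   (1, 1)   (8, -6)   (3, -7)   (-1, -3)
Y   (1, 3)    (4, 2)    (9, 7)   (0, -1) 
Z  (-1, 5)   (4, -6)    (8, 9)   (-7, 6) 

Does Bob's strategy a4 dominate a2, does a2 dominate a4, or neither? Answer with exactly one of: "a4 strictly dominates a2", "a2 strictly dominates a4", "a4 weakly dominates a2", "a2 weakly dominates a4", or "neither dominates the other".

Compare a4 to a2 across each opponent action: W: 6>5, X: -3>-6, Y: -1<2, Z: 6>-6.
a4 does better at W, X, Z but worse at Y; neither strategy dominates the other.

neither dominates the other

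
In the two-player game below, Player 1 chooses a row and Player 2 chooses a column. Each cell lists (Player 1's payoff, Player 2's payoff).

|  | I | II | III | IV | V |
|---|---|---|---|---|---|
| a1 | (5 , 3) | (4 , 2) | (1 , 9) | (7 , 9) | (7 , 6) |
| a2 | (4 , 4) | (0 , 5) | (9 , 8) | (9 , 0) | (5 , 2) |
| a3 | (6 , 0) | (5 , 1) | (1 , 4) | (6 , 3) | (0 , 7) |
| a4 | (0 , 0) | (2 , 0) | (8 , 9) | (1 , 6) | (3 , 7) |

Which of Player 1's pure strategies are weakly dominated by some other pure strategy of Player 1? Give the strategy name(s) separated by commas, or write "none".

none

a1 is not dominated — it holds its own against a2 at I (5>4); a3 at IV (7>6); a4 at I (5>0).
a2: no other strategy beats it everywhere (a1 at III (9>1); a3 at III (9>1); a4 at I (4>0)).
a3 is not dominated — it holds its own against a1 at I (6>5); a2 at I (6>4); a4 at I (6>0).
Nothing dominates a4: a1 at III (8>1); a2 at II (2>0); a3 at III (8>1).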